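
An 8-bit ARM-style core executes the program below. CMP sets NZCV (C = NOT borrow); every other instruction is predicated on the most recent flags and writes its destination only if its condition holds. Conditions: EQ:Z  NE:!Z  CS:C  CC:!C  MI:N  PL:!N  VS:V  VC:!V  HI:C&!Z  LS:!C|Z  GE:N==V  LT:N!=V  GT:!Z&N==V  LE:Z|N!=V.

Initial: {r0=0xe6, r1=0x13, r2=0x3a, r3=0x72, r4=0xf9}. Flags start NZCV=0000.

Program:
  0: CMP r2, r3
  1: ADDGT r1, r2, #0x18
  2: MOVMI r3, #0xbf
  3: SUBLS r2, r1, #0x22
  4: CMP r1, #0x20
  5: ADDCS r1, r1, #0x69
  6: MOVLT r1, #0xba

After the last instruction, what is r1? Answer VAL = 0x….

0: ✓ CMP  NZCV=1000
1: · ADDGT
2: ✓ MOVMI  r3←0xbf
3: ✓ SUBLS  r2←0xf1
4: ✓ CMP  NZCV=1000
5: · ADDCS
6: ✓ MOVLT  r1←0xba

VAL = 0xba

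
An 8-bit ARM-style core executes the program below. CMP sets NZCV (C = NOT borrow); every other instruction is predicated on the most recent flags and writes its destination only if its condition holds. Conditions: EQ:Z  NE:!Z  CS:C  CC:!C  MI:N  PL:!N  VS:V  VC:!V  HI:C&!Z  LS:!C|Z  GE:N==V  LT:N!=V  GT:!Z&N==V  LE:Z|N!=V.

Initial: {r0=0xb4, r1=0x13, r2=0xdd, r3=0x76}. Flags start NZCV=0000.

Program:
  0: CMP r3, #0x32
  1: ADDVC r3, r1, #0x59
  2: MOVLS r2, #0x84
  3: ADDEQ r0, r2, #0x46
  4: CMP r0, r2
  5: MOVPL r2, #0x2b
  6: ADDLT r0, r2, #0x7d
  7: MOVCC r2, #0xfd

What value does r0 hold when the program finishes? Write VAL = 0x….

0: ✓ CMP  NZCV=0010
1: ✓ ADDVC  r3←0x6c
2: · MOVLS
3: · ADDEQ
4: ✓ CMP  NZCV=1000
5: · MOVPL
6: ✓ ADDLT  r0←0x5a
7: ✓ MOVCC  r2←0xfd

VAL = 0x5a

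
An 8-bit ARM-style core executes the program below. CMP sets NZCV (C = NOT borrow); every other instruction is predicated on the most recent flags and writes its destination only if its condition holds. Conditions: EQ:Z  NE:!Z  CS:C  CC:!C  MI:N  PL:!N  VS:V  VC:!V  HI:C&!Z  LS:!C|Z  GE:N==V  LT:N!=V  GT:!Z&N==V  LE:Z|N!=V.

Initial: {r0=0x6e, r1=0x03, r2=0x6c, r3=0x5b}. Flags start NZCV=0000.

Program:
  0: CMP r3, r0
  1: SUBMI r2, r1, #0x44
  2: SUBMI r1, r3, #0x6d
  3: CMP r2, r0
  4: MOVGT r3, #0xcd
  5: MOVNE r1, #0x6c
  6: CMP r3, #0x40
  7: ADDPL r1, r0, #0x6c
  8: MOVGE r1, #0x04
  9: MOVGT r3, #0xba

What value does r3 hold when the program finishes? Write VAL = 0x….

0: ✓ CMP  NZCV=1000
1: ✓ SUBMI  r2←0xbf
2: ✓ SUBMI  r1←0xee
3: ✓ CMP  NZCV=0011
4: · MOVGT
5: ✓ MOVNE  r1←0x6c
6: ✓ CMP  NZCV=0010
7: ✓ ADDPL  r1←0xda
8: ✓ MOVGE  r1←0x04
9: ✓ MOVGT  r3←0xba

VAL = 0xba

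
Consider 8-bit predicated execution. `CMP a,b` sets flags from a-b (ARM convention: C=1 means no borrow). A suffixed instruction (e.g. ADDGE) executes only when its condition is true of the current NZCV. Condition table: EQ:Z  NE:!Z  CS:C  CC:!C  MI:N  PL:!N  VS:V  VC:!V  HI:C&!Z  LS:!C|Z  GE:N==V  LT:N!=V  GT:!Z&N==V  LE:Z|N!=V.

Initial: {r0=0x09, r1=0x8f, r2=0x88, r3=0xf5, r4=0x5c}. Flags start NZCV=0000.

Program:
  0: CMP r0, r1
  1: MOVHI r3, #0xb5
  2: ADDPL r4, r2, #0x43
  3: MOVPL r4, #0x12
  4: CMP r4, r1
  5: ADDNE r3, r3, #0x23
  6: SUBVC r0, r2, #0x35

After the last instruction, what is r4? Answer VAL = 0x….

0: ✓ CMP  NZCV=0000
1: · MOVHI
2: ✓ ADDPL  r4←0xcb
3: ✓ MOVPL  r4←0x12
4: ✓ CMP  NZCV=1001
5: ✓ ADDNE  r3←0x18
6: · SUBVC

VAL = 0x12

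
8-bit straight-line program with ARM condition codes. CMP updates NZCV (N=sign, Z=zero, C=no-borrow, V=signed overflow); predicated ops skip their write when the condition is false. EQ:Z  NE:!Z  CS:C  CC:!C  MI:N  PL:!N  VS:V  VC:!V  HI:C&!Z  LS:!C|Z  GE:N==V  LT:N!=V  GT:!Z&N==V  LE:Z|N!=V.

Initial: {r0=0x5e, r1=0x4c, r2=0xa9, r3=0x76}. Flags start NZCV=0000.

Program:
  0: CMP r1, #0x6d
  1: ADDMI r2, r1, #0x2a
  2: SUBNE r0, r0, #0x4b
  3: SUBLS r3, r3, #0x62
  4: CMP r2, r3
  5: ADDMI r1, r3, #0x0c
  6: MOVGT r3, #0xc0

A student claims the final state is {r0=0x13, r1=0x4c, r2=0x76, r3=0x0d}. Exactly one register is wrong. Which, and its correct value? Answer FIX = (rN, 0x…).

FIX = (r3, 0xc0)

[0] flags=1000 → (cmp)
[1] flags=1000 MI?T → r2=0x76
[2] flags=1000 NE?T → r0=0x13
[3] flags=1000 LS?T → r3=0x14
[4] flags=0010 → (cmp)
[5] flags=0010 MI?F → skip
[6] flags=0010 GT?T → r3=0xc0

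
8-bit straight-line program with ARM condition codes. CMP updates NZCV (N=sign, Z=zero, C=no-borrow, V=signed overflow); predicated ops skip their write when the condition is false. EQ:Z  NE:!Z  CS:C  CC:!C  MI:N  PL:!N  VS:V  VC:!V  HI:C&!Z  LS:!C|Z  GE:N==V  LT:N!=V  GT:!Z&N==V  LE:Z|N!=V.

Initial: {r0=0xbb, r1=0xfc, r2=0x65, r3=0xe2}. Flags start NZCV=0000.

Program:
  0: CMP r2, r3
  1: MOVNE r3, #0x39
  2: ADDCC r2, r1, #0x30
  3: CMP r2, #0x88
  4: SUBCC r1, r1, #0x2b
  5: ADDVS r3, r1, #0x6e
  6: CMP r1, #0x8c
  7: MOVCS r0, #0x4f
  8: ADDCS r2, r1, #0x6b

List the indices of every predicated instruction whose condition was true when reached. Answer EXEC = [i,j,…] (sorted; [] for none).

0: ✓ CMP  NZCV=1001
1: ✓ MOVNE  r3←0x39
2: ✓ ADDCC  r2←0x2c
3: ✓ CMP  NZCV=1001
4: ✓ SUBCC  r1←0xd1
5: ✓ ADDVS  r3←0x3f
6: ✓ CMP  NZCV=0010
7: ✓ MOVCS  r0←0x4f
8: ✓ ADDCS  r2←0x3c

EXEC = [1,2,4,5,7,8]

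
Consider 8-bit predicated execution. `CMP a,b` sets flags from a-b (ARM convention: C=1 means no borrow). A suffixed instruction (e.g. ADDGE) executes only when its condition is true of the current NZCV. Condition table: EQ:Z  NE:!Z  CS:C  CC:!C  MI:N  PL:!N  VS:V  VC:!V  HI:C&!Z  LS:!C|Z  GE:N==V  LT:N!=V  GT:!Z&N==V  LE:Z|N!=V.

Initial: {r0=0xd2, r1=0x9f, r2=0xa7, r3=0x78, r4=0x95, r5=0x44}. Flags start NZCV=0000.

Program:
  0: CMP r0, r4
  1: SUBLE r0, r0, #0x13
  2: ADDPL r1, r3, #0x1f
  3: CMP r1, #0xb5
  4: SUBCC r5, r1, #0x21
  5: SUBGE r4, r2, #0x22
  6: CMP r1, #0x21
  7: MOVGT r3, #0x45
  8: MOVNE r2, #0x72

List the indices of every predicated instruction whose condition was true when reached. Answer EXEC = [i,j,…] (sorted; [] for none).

0: ✓ CMP  NZCV=0010
1: · SUBLE
2: ✓ ADDPL  r1←0x97
3: ✓ CMP  NZCV=1000
4: ✓ SUBCC  r5←0x76
5: · SUBGE
6: ✓ CMP  NZCV=0011
7: · MOVGT
8: ✓ MOVNE  r2←0x72

EXEC = [2,4,8]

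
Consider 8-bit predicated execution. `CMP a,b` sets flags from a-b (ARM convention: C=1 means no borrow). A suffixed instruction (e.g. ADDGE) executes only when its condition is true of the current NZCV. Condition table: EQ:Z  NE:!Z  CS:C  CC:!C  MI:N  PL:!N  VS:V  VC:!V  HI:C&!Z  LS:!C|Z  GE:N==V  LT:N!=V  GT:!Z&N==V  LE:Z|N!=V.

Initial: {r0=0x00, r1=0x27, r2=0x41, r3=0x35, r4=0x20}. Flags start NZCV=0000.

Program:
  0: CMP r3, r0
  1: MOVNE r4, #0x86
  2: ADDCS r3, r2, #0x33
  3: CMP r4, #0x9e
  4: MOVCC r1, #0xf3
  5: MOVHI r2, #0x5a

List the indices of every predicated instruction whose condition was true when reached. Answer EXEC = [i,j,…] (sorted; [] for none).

EXEC = [1,2,4]

[0] flags=0010 → (cmp)
[1] flags=0010 NE?T → r4=0x86
[2] flags=0010 CS?T → r3=0x74
[3] flags=1000 → (cmp)
[4] flags=1000 CC?T → r1=0xf3
[5] flags=1000 HI?F → skip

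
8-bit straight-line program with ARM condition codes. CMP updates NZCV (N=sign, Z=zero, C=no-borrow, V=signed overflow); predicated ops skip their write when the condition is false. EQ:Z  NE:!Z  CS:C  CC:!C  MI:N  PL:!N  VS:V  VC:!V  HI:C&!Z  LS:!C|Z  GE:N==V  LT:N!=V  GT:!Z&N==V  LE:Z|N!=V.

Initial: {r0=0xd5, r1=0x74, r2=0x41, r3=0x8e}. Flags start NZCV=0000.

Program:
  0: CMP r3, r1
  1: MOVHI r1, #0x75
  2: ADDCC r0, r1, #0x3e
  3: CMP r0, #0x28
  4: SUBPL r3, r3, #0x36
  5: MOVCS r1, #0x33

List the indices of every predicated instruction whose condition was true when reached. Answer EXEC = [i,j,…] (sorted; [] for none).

EXEC = [1,5]

[0] flags=0011 → (cmp)
[1] flags=0011 HI?T → r1=0x75
[2] flags=0011 CC?F → skip
[3] flags=1010 → (cmp)
[4] flags=1010 PL?F → skip
[5] flags=1010 CS?T → r1=0x33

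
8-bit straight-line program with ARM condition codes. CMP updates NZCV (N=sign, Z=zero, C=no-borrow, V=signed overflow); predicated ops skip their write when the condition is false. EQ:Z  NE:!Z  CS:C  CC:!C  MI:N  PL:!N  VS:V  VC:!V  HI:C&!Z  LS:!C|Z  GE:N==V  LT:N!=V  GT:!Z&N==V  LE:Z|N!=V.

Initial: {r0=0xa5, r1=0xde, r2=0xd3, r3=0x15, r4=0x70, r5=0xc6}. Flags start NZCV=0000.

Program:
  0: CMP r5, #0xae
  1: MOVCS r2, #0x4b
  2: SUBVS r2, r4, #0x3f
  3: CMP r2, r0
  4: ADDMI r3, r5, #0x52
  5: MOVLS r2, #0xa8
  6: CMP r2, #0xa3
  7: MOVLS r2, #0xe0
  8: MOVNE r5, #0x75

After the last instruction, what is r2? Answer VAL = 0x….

VAL = 0xa8

0: ✓ CMP  NZCV=0010
1: ✓ MOVCS  r2←0x4b
2: · SUBVS
3: ✓ CMP  NZCV=1001
4: ✓ ADDMI  r3←0x18
5: ✓ MOVLS  r2←0xa8
6: ✓ CMP  NZCV=0010
7: · MOVLS
8: ✓ MOVNE  r5←0x75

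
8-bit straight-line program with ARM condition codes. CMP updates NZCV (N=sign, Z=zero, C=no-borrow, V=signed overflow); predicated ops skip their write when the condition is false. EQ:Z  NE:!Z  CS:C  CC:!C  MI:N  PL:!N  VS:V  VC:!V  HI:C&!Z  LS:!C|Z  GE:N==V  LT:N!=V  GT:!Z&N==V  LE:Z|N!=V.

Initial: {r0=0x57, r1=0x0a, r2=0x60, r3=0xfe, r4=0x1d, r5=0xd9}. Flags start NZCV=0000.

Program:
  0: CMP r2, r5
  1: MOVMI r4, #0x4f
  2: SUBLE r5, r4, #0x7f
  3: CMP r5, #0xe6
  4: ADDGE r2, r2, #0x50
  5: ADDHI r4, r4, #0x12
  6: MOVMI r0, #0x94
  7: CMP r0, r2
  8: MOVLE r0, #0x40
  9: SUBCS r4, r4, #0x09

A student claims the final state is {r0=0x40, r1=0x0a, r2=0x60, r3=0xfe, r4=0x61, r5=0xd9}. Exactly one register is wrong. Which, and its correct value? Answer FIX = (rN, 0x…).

0: ✓ CMP  NZCV=1001
1: ✓ MOVMI  r4←0x4f
2: · SUBLE
3: ✓ CMP  NZCV=1000
4: · ADDGE
5: · ADDHI
6: ✓ MOVMI  r0←0x94
7: ✓ CMP  NZCV=0011
8: ✓ MOVLE  r0←0x40
9: ✓ SUBCS  r4←0x46

FIX = (r4, 0x46)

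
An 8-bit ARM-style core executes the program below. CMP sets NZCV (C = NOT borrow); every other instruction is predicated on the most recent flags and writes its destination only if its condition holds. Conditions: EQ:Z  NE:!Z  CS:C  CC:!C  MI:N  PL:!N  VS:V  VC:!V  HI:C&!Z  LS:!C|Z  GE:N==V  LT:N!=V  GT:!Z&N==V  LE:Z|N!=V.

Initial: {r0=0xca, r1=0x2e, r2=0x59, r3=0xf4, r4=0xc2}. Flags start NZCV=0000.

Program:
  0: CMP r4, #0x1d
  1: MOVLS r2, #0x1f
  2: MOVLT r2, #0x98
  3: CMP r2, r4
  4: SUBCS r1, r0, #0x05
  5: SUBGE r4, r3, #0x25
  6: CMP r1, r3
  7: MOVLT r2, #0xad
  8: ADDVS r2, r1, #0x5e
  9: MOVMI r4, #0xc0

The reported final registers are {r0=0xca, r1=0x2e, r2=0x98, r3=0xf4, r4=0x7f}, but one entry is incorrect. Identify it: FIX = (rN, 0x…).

0: ✓ CMP  NZCV=1010
1: · MOVLS
2: ✓ MOVLT  r2←0x98
3: ✓ CMP  NZCV=1000
4: · SUBCS
5: · SUBGE
6: ✓ CMP  NZCV=0000
7: · MOVLT
8: · ADDVS
9: · MOVMI

FIX = (r4, 0xc2)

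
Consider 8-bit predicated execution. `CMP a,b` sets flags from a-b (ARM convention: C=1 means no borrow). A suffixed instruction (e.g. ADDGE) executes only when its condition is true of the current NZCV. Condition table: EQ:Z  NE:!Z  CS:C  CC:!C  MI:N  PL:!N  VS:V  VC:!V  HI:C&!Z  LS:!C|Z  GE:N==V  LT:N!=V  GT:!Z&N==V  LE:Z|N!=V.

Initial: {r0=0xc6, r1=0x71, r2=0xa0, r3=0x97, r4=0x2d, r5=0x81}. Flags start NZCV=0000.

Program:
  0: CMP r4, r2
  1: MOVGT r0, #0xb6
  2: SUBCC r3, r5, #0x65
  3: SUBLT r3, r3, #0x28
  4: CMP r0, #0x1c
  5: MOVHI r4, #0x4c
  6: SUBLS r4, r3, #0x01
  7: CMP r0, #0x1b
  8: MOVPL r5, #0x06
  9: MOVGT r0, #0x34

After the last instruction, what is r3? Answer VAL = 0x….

VAL = 0x1c

0: ✓ CMP  NZCV=1001
1: ✓ MOVGT  r0←0xb6
2: ✓ SUBCC  r3←0x1c
3: · SUBLT
4: ✓ CMP  NZCV=1010
5: ✓ MOVHI  r4←0x4c
6: · SUBLS
7: ✓ CMP  NZCV=1010
8: · MOVPL
9: · MOVGT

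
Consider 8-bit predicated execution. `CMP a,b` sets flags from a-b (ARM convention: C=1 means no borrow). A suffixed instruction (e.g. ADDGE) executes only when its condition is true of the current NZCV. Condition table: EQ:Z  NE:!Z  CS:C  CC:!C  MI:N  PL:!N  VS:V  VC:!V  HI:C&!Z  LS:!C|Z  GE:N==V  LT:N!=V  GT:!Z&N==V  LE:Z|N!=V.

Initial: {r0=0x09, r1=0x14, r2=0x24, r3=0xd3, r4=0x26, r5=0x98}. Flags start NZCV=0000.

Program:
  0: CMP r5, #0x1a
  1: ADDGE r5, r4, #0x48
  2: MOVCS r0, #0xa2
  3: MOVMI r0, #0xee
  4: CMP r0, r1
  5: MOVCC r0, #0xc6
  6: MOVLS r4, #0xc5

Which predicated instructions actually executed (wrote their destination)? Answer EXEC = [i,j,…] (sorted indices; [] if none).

EXEC = [2]

[0] flags=0011 → (cmp)
[1] flags=0011 GE?F → skip
[2] flags=0011 CS?T → r0=0xa2
[3] flags=0011 MI?F → skip
[4] flags=1010 → (cmp)
[5] flags=1010 CC?F → skip
[6] flags=1010 LS?F → skip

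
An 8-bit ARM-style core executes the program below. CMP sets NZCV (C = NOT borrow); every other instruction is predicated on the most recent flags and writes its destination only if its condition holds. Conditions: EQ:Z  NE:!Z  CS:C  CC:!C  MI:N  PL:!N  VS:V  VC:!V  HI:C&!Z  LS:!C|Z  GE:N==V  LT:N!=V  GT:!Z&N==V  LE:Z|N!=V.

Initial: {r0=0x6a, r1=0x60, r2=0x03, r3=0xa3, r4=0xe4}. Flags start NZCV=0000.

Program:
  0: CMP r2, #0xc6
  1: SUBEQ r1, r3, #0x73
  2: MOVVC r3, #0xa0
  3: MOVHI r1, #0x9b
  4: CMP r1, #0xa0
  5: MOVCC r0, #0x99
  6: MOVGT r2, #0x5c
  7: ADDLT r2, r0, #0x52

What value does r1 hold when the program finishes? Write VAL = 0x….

0: ✓ CMP  NZCV=0000
1: · SUBEQ
2: ✓ MOVVC  r3←0xa0
3: · MOVHI
4: ✓ CMP  NZCV=1001
5: ✓ MOVCC  r0←0x99
6: ✓ MOVGT  r2←0x5c
7: · ADDLT

VAL = 0x60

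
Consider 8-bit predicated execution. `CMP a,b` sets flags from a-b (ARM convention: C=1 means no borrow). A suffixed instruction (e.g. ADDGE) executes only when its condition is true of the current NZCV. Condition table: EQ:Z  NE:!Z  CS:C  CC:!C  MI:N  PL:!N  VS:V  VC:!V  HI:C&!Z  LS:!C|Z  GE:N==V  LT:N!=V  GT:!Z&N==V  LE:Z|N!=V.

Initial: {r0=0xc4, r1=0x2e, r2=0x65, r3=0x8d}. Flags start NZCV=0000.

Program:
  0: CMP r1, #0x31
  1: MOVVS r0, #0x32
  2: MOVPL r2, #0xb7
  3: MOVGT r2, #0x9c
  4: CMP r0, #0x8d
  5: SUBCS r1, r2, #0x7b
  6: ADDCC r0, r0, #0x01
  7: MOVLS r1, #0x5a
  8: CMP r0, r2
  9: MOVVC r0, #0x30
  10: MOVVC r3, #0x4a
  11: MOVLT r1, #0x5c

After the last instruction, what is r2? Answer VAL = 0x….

VAL = 0x65

[0] flags=1000 → (cmp)
[1] flags=1000 VS?F → skip
[2] flags=1000 PL?F → skip
[3] flags=1000 GT?F → skip
[4] flags=0010 → (cmp)
[5] flags=0010 CS?T → r1=0xea
[6] flags=0010 CC?F → skip
[7] flags=0010 LS?F → skip
[8] flags=0011 → (cmp)
[9] flags=0011 VC?F → skip
[10] flags=0011 VC?F → skip
[11] flags=0011 LT?T → r1=0x5c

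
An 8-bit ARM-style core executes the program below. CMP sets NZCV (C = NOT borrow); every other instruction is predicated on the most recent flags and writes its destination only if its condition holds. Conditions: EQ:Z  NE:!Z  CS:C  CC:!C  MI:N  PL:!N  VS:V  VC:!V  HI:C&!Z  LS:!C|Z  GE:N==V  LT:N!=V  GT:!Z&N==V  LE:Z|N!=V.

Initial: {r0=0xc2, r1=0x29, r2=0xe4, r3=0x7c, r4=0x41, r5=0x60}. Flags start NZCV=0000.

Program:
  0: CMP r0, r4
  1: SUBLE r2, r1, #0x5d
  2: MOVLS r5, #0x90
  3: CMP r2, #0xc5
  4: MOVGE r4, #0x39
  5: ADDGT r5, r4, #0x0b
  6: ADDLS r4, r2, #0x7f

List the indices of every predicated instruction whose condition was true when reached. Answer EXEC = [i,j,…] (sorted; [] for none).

EXEC = [1,4,5]

[0] flags=1010 → (cmp)
[1] flags=1010 LE?T → r2=0xcc
[2] flags=1010 LS?F → skip
[3] flags=0010 → (cmp)
[4] flags=0010 GE?T → r4=0x39
[5] flags=0010 GT?T → r5=0x44
[6] flags=0010 LS?F → skip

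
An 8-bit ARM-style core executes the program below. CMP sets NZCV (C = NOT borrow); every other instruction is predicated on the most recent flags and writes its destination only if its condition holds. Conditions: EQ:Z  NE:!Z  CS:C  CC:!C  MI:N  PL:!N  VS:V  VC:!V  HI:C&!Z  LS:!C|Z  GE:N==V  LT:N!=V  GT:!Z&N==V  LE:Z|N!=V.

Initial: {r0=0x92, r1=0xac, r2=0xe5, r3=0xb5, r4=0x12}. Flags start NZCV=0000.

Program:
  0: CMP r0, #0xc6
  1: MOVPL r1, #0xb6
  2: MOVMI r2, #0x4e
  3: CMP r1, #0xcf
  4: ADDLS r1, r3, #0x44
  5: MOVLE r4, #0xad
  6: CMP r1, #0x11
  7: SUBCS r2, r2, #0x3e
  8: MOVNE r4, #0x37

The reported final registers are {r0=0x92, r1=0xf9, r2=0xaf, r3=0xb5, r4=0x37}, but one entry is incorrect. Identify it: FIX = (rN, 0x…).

FIX = (r2, 0x10)

0: ✓ CMP  NZCV=1000
1: · MOVPL
2: ✓ MOVMI  r2←0x4e
3: ✓ CMP  NZCV=1000
4: ✓ ADDLS  r1←0xf9
5: ✓ MOVLE  r4←0xad
6: ✓ CMP  NZCV=1010
7: ✓ SUBCS  r2←0x10
8: ✓ MOVNE  r4←0x37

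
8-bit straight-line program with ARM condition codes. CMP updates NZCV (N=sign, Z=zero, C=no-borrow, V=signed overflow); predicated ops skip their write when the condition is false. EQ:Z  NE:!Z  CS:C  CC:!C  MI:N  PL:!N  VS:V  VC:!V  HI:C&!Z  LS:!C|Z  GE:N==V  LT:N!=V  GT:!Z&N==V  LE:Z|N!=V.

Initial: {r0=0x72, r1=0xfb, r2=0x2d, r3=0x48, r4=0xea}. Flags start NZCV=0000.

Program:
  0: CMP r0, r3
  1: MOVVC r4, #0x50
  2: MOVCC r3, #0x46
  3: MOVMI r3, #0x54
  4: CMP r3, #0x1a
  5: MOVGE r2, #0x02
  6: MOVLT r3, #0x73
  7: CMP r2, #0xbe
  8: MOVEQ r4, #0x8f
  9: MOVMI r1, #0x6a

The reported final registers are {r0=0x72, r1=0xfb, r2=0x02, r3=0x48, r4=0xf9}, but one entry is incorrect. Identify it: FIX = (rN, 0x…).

FIX = (r4, 0x50)

[0] flags=0010 → (cmp)
[1] flags=0010 VC?T → r4=0x50
[2] flags=0010 CC?F → skip
[3] flags=0010 MI?F → skip
[4] flags=0010 → (cmp)
[5] flags=0010 GE?T → r2=0x02
[6] flags=0010 LT?F → skip
[7] flags=0000 → (cmp)
[8] flags=0000 EQ?F → skip
[9] flags=0000 MI?F → skip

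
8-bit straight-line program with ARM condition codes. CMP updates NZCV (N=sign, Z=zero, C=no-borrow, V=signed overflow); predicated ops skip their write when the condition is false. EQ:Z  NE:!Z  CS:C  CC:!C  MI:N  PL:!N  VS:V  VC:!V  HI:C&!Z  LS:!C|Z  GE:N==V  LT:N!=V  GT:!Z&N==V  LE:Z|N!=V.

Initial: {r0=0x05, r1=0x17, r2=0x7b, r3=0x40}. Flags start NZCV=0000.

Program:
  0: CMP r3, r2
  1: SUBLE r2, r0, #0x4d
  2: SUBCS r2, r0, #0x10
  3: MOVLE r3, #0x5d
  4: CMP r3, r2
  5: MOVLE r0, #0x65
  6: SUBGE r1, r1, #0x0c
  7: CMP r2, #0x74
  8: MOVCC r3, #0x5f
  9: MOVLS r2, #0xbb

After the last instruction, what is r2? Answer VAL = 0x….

0: ✓ CMP  NZCV=1000
1: ✓ SUBLE  r2←0xb8
2: · SUBCS
3: ✓ MOVLE  r3←0x5d
4: ✓ CMP  NZCV=1001
5: · MOVLE
6: ✓ SUBGE  r1←0x0b
7: ✓ CMP  NZCV=0011
8: · MOVCC
9: · MOVLS

VAL = 0xb8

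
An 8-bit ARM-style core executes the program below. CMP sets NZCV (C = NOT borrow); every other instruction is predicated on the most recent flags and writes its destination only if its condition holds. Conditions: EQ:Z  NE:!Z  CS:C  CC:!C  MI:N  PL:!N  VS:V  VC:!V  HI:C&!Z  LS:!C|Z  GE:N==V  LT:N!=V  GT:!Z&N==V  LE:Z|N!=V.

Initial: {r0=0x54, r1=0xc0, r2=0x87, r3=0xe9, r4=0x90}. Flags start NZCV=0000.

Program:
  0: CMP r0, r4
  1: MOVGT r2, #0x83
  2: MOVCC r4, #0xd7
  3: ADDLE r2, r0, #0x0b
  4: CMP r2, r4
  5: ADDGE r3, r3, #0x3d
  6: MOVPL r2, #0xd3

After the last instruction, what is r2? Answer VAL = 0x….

[0] flags=1001 → (cmp)
[1] flags=1001 GT?T → r2=0x83
[2] flags=1001 CC?T → r4=0xd7
[3] flags=1001 LE?F → skip
[4] flags=1000 → (cmp)
[5] flags=1000 GE?F → skip
[6] flags=1000 PL?F → skip

VAL = 0x83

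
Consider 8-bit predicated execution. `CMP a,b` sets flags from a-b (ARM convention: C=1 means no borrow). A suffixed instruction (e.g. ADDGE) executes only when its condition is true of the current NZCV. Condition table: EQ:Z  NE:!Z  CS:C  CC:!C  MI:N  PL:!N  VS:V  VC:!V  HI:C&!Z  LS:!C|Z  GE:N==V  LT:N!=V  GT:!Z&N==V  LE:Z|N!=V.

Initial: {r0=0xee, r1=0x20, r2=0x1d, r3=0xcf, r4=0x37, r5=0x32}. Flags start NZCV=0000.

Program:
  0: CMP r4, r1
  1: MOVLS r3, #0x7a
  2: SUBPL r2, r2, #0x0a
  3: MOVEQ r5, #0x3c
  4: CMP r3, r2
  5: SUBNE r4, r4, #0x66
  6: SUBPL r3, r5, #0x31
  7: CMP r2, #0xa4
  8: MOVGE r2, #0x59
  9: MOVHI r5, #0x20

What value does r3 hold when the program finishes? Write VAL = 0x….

VAL = 0xcf

0: ✓ CMP  NZCV=0010
1: · MOVLS
2: ✓ SUBPL  r2←0x13
3: · MOVEQ
4: ✓ CMP  NZCV=1010
5: ✓ SUBNE  r4←0xd1
6: · SUBPL
7: ✓ CMP  NZCV=0000
8: ✓ MOVGE  r2←0x59
9: · MOVHI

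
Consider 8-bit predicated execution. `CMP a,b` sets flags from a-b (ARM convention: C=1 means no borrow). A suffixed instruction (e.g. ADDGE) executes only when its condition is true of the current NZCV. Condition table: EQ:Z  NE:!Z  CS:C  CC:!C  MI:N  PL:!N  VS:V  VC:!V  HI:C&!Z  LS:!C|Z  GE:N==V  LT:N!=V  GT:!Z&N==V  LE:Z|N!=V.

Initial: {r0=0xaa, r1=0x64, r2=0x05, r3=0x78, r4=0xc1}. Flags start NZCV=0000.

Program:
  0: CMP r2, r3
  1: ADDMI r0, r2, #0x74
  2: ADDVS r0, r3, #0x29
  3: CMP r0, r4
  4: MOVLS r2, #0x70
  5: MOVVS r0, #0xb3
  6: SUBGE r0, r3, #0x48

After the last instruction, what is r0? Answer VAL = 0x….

VAL = 0x30

[0] flags=1000 → (cmp)
[1] flags=1000 MI?T → r0=0x79
[2] flags=1000 VS?F → skip
[3] flags=1001 → (cmp)
[4] flags=1001 LS?T → r2=0x70
[5] flags=1001 VS?T → r0=0xb3
[6] flags=1001 GE?T → r0=0x30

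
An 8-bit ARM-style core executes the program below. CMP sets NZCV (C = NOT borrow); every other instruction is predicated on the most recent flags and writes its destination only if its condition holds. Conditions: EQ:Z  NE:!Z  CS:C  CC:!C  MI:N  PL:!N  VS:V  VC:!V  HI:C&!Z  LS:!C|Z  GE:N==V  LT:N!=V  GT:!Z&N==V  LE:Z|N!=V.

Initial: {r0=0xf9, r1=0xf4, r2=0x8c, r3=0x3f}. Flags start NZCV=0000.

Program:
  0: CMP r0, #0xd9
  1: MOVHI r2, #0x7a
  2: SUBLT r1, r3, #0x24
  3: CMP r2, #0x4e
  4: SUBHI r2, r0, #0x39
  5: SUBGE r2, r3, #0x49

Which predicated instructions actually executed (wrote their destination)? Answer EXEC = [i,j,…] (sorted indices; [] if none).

0: ✓ CMP  NZCV=0010
1: ✓ MOVHI  r2←0x7a
2: · SUBLT
3: ✓ CMP  NZCV=0010
4: ✓ SUBHI  r2←0xc0
5: ✓ SUBGE  r2←0xf6

EXEC = [1,4,5]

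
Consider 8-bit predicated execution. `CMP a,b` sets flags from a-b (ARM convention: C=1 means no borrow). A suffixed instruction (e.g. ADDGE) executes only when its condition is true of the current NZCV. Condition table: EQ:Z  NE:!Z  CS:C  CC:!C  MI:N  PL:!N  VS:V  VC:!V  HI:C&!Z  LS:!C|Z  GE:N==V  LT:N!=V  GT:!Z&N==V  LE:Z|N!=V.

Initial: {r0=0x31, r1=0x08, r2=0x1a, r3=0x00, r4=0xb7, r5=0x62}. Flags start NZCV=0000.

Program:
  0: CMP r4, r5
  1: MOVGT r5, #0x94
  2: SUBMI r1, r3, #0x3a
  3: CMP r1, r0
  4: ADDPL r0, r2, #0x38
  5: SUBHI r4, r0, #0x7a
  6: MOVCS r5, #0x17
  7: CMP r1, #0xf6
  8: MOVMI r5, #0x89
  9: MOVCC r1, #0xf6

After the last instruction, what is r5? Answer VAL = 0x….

[0] flags=0011 → (cmp)
[1] flags=0011 GT?F → skip
[2] flags=0011 MI?F → skip
[3] flags=1000 → (cmp)
[4] flags=1000 PL?F → skip
[5] flags=1000 HI?F → skip
[6] flags=1000 CS?F → skip
[7] flags=0000 → (cmp)
[8] flags=0000 MI?F → skip
[9] flags=0000 CC?T → r1=0xf6

VAL = 0x62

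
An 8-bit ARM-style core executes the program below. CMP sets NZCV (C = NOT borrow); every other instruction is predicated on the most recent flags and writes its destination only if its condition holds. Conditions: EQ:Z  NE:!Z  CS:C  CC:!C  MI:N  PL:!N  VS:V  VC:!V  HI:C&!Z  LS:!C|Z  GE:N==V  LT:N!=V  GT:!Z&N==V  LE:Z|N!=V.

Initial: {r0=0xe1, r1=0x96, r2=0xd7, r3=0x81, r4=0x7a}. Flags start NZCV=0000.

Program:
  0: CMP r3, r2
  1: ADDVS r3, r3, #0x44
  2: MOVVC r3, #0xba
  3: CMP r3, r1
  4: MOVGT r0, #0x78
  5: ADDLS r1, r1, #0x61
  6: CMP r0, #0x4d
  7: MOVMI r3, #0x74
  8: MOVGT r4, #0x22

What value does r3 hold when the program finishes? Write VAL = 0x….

VAL = 0xba

[0] flags=1000 → (cmp)
[1] flags=1000 VS?F → skip
[2] flags=1000 VC?T → r3=0xba
[3] flags=0010 → (cmp)
[4] flags=0010 GT?T → r0=0x78
[5] flags=0010 LS?F → skip
[6] flags=0010 → (cmp)
[7] flags=0010 MI?F → skip
[8] flags=0010 GT?T → r4=0x22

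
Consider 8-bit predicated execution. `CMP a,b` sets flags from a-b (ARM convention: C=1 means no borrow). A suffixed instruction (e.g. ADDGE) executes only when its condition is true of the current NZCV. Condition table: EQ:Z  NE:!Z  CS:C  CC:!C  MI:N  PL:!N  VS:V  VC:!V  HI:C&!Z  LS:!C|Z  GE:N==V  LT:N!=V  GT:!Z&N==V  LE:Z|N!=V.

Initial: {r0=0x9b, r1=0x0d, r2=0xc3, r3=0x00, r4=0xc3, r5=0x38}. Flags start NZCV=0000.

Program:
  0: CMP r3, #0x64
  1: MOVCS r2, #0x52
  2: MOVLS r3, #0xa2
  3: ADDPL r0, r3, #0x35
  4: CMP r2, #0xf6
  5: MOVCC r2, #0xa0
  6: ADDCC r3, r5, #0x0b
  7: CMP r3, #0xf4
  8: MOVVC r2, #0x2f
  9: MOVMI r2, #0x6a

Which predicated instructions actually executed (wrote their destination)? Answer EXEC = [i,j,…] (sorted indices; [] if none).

EXEC = [2,5,6,8]

0: ✓ CMP  NZCV=1000
1: · MOVCS
2: ✓ MOVLS  r3←0xa2
3: · ADDPL
4: ✓ CMP  NZCV=1000
5: ✓ MOVCC  r2←0xa0
6: ✓ ADDCC  r3←0x43
7: ✓ CMP  NZCV=0000
8: ✓ MOVVC  r2←0x2f
9: · MOVMI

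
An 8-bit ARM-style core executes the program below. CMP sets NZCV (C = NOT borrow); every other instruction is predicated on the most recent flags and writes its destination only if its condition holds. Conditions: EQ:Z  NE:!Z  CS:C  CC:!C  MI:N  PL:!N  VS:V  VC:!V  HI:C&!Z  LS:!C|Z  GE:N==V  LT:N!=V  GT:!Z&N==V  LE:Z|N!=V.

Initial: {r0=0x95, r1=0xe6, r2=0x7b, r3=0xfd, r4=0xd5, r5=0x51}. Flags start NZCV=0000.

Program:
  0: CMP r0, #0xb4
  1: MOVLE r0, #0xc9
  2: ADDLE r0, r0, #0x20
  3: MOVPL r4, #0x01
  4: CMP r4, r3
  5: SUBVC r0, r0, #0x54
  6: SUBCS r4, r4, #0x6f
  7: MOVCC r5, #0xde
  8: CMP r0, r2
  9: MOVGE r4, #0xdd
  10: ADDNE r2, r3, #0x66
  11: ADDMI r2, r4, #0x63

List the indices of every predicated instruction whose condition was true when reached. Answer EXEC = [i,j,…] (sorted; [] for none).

EXEC = [1,2,5,7,10]

0: ✓ CMP  NZCV=1000
1: ✓ MOVLE  r0←0xc9
2: ✓ ADDLE  r0←0xe9
3: · MOVPL
4: ✓ CMP  NZCV=1000
5: ✓ SUBVC  r0←0x95
6: · SUBCS
7: ✓ MOVCC  r5←0xde
8: ✓ CMP  NZCV=0011
9: · MOVGE
10: ✓ ADDNE  r2←0x63
11: · ADDMI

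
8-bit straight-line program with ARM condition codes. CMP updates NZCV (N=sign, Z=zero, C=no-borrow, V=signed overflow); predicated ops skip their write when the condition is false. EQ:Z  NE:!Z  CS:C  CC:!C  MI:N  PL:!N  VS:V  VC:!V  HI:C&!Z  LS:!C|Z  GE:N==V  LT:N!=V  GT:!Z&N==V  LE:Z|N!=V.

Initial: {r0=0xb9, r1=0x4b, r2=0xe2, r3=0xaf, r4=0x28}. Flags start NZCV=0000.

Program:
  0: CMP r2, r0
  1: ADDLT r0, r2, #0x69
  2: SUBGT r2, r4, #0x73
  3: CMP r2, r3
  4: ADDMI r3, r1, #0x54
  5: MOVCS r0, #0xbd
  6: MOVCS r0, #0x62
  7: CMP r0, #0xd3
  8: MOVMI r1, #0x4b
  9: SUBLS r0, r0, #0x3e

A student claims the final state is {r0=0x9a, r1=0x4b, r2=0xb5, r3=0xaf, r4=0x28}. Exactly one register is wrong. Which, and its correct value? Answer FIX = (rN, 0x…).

FIX = (r0, 0x24)

[0] flags=0010 → (cmp)
[1] flags=0010 LT?F → skip
[2] flags=0010 GT?T → r2=0xb5
[3] flags=0010 → (cmp)
[4] flags=0010 MI?F → skip
[5] flags=0010 CS?T → r0=0xbd
[6] flags=0010 CS?T → r0=0x62
[7] flags=1001 → (cmp)
[8] flags=1001 MI?T → r1=0x4b
[9] flags=1001 LS?T → r0=0x24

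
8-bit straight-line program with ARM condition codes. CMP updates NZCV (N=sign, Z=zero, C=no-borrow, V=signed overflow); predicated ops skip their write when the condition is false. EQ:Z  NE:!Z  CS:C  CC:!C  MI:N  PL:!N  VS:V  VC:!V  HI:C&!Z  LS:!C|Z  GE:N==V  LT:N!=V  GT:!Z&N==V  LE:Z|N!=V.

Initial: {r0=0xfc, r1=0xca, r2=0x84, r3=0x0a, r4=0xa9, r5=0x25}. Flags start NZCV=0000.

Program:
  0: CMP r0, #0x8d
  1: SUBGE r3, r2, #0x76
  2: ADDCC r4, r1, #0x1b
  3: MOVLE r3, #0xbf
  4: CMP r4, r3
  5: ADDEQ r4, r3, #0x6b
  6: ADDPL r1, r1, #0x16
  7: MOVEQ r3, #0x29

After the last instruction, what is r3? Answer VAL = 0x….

0: ✓ CMP  NZCV=0010
1: ✓ SUBGE  r3←0x0e
2: · ADDCC
3: · MOVLE
4: ✓ CMP  NZCV=1010
5: · ADDEQ
6: · ADDPL
7: · MOVEQ

VAL = 0x0e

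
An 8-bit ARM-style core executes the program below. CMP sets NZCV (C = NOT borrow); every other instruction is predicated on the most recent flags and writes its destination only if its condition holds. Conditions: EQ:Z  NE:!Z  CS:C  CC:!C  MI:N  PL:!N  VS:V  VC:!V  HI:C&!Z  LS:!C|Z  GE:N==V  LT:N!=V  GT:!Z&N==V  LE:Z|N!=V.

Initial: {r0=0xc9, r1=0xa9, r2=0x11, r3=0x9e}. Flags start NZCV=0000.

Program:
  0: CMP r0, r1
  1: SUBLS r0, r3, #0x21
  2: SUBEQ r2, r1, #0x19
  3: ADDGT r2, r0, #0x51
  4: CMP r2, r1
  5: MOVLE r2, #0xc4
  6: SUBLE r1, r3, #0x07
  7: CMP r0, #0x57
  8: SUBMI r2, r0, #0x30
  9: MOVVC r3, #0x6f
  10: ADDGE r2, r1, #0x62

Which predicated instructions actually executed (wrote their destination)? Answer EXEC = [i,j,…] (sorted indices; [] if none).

EXEC = [3]

[0] flags=0010 → (cmp)
[1] flags=0010 LS?F → skip
[2] flags=0010 EQ?F → skip
[3] flags=0010 GT?T → r2=0x1a
[4] flags=0000 → (cmp)
[5] flags=0000 LE?F → skip
[6] flags=0000 LE?F → skip
[7] flags=0011 → (cmp)
[8] flags=0011 MI?F → skip
[9] flags=0011 VC?F → skip
[10] flags=0011 GE?F → skip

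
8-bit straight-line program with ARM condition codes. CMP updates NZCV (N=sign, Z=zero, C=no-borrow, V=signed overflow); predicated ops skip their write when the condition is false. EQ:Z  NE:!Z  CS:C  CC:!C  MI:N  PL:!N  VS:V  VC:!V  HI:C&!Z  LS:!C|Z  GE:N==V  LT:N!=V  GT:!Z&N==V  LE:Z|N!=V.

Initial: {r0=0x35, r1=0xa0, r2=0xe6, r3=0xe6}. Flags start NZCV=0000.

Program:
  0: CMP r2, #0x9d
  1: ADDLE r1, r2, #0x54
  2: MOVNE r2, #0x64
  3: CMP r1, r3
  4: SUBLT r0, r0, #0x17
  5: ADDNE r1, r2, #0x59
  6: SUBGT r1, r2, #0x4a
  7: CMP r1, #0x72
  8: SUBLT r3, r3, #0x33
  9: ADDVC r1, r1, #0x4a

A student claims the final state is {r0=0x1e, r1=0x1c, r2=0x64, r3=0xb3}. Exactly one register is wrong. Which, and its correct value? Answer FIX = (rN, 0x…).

FIX = (r1, 0xbd)

0: ✓ CMP  NZCV=0010
1: · ADDLE
2: ✓ MOVNE  r2←0x64
3: ✓ CMP  NZCV=1000
4: ✓ SUBLT  r0←0x1e
5: ✓ ADDNE  r1←0xbd
6: · SUBGT
7: ✓ CMP  NZCV=0011
8: ✓ SUBLT  r3←0xb3
9: · ADDVC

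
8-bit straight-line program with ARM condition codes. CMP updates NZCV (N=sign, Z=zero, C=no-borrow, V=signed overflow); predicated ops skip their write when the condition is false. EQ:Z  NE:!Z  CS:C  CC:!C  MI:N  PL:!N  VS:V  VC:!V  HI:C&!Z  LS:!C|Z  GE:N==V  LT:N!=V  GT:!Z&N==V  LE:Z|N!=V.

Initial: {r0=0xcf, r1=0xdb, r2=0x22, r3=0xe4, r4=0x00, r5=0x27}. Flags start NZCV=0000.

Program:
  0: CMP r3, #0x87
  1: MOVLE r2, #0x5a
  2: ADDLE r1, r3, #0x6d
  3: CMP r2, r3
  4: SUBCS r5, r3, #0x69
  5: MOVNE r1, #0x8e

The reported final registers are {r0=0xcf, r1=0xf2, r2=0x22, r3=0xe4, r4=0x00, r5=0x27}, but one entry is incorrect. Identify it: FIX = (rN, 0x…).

[0] flags=0010 → (cmp)
[1] flags=0010 LE?F → skip
[2] flags=0010 LE?F → skip
[3] flags=0000 → (cmp)
[4] flags=0000 CS?F → skip
[5] flags=0000 NE?T → r1=0x8e

FIX = (r1, 0x8e)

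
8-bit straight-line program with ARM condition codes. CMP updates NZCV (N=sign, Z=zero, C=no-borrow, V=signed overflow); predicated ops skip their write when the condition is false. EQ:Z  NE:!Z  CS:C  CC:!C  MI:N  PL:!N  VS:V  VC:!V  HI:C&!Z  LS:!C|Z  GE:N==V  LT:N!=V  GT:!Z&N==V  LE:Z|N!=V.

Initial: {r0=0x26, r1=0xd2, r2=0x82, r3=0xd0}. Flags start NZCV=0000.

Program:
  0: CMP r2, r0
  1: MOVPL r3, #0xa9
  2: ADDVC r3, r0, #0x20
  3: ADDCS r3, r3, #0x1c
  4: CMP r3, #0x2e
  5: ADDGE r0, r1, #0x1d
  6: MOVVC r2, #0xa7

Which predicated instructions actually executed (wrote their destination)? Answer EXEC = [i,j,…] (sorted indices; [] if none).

0: ✓ CMP  NZCV=0011
1: ✓ MOVPL  r3←0xa9
2: · ADDVC
3: ✓ ADDCS  r3←0xc5
4: ✓ CMP  NZCV=1010
5: · ADDGE
6: ✓ MOVVC  r2←0xa7

EXEC = [1,3,6]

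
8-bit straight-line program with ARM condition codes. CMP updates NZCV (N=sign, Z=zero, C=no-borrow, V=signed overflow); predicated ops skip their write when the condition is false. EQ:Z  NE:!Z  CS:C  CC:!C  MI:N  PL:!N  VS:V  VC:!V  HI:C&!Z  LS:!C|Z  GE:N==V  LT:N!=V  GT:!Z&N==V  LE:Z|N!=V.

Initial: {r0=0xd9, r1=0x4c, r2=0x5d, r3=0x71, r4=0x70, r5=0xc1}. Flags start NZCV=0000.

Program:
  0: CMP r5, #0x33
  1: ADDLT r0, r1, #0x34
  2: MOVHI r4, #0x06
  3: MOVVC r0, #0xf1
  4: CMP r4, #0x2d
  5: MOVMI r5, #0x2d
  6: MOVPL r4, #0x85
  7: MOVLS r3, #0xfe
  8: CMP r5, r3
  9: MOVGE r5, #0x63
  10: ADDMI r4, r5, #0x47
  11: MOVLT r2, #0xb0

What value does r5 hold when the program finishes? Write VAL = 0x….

[0] flags=1010 → (cmp)
[1] flags=1010 LT?T → r0=0x80
[2] flags=1010 HI?T → r4=0x06
[3] flags=1010 VC?T → r0=0xf1
[4] flags=1000 → (cmp)
[5] flags=1000 MI?T → r5=0x2d
[6] flags=1000 PL?F → skip
[7] flags=1000 LS?T → r3=0xfe
[8] flags=0000 → (cmp)
[9] flags=0000 GE?T → r5=0x63
[10] flags=0000 MI?F → skip
[11] flags=0000 LT?F → skip

VAL = 0x63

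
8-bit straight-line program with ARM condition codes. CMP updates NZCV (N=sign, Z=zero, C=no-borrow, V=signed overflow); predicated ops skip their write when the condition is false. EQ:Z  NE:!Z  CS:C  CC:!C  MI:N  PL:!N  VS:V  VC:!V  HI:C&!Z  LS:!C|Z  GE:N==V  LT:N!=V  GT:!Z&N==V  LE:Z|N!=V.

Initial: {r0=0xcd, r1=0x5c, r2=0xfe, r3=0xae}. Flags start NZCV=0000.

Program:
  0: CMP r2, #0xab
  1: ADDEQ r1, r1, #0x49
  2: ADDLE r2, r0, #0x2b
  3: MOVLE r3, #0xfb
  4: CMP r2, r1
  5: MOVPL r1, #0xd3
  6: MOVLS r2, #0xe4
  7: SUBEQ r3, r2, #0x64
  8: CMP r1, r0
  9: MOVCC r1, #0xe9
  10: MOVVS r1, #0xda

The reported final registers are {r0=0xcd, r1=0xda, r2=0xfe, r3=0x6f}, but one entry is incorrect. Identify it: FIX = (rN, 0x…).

[0] flags=0010 → (cmp)
[1] flags=0010 EQ?F → skip
[2] flags=0010 LE?F → skip
[3] flags=0010 LE?F → skip
[4] flags=1010 → (cmp)
[5] flags=1010 PL?F → skip
[6] flags=1010 LS?F → skip
[7] flags=1010 EQ?F → skip
[8] flags=1001 → (cmp)
[9] flags=1001 CC?T → r1=0xe9
[10] flags=1001 VS?T → r1=0xda

FIX = (r3, 0xae)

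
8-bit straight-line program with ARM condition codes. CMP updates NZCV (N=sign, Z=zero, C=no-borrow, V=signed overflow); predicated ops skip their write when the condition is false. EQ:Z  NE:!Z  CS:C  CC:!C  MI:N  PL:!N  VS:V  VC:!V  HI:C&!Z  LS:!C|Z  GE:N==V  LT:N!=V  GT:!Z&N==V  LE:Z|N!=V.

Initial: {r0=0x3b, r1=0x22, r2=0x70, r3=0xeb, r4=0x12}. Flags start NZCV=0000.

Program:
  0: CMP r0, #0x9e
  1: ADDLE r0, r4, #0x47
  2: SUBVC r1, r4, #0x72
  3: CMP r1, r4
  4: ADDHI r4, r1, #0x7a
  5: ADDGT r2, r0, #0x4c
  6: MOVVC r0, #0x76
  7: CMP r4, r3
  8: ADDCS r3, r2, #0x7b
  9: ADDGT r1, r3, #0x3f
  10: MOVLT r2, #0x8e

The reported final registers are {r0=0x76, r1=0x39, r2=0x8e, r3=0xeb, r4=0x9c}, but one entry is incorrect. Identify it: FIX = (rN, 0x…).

FIX = (r1, 0x22)

[0] flags=1001 → (cmp)
[1] flags=1001 LE?F → skip
[2] flags=1001 VC?F → skip
[3] flags=0010 → (cmp)
[4] flags=0010 HI?T → r4=0x9c
[5] flags=0010 GT?T → r2=0x87
[6] flags=0010 VC?T → r0=0x76
[7] flags=1000 → (cmp)
[8] flags=1000 CS?F → skip
[9] flags=1000 GT?F → skip
[10] flags=1000 LT?T → r2=0x8e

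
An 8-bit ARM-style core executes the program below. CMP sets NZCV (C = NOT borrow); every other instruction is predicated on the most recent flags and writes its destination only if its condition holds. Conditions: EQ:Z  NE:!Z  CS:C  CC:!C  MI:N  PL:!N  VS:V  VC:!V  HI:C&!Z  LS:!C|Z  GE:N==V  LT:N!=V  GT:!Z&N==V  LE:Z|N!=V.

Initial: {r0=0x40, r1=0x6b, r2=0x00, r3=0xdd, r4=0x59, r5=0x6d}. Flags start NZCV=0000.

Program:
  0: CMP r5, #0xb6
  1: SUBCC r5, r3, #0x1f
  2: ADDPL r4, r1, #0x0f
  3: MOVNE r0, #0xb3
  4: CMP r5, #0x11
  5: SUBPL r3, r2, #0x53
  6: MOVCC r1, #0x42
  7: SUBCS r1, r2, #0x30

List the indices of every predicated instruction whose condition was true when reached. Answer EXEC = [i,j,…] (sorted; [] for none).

[0] flags=1001 → (cmp)
[1] flags=1001 CC?T → r5=0xbe
[2] flags=1001 PL?F → skip
[3] flags=1001 NE?T → r0=0xb3
[4] flags=1010 → (cmp)
[5] flags=1010 PL?F → skip
[6] flags=1010 CC?F → skip
[7] flags=1010 CS?T → r1=0xd0

EXEC = [1,3,7]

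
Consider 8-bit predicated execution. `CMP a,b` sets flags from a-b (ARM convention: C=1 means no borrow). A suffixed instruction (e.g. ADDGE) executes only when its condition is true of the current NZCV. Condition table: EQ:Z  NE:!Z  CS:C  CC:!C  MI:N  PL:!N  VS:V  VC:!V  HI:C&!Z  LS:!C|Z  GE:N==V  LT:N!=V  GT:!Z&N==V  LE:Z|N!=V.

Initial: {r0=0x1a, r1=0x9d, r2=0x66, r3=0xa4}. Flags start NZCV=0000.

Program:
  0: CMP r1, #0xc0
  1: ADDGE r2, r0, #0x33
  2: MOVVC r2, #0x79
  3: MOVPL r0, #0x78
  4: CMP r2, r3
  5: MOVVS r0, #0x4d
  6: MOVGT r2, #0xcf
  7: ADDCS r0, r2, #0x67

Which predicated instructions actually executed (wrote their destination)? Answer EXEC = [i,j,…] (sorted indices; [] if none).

[0] flags=1000 → (cmp)
[1] flags=1000 GE?F → skip
[2] flags=1000 VC?T → r2=0x79
[3] flags=1000 PL?F → skip
[4] flags=1001 → (cmp)
[5] flags=1001 VS?T → r0=0x4d
[6] flags=1001 GT?T → r2=0xcf
[7] flags=1001 CS?F → skip

EXEC = [2,5,6]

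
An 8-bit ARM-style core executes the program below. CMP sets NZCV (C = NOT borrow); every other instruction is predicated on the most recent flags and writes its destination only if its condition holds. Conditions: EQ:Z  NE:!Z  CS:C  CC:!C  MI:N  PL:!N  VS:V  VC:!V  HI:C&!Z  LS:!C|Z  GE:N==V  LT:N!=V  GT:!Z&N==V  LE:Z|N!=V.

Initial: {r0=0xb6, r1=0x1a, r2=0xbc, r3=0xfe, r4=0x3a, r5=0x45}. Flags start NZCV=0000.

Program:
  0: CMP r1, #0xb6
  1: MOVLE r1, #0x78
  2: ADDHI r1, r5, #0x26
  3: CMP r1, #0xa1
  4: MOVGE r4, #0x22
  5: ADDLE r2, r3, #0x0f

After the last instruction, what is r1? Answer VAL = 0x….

VAL = 0x1a

[0] flags=0000 → (cmp)
[1] flags=0000 LE?F → skip
[2] flags=0000 HI?F → skip
[3] flags=0000 → (cmp)
[4] flags=0000 GE?T → r4=0x22
[5] flags=0000 LE?F → skip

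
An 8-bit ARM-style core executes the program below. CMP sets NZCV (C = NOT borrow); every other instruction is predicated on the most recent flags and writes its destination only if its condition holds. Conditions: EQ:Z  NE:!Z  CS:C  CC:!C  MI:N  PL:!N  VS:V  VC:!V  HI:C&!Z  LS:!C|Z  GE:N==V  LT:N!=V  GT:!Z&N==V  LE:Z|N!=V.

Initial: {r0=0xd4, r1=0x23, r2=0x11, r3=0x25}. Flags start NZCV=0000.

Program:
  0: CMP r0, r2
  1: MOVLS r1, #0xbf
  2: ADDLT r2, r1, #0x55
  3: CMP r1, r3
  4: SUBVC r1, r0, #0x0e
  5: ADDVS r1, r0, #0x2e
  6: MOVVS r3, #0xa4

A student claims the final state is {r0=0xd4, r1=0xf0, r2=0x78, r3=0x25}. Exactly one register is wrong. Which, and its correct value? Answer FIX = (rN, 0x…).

[0] flags=1010 → (cmp)
[1] flags=1010 LS?F → skip
[2] flags=1010 LT?T → r2=0x78
[3] flags=1000 → (cmp)
[4] flags=1000 VC?T → r1=0xc6
[5] flags=1000 VS?F → skip
[6] flags=1000 VS?F → skip

FIX = (r1, 0xc6)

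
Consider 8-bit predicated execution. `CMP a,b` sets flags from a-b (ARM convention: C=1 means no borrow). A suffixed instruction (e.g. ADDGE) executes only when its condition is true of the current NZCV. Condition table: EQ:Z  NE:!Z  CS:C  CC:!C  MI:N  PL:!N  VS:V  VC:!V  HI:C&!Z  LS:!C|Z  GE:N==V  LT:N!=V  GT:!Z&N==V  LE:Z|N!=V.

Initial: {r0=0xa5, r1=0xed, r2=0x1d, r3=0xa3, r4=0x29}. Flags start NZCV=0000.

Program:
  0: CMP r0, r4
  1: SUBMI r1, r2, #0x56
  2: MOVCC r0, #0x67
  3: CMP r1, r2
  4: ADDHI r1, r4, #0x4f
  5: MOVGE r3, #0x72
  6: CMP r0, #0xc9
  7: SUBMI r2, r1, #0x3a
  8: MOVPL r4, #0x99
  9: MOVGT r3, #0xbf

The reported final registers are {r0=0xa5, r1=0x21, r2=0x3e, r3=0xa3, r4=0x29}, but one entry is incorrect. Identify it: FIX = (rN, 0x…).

FIX = (r1, 0x78)

[0] flags=0011 → (cmp)
[1] flags=0011 MI?F → skip
[2] flags=0011 CC?F → skip
[3] flags=1010 → (cmp)
[4] flags=1010 HI?T → r1=0x78
[5] flags=1010 GE?F → skip
[6] flags=1000 → (cmp)
[7] flags=1000 MI?T → r2=0x3e
[8] flags=1000 PL?F → skip
[9] flags=1000 GT?F → skip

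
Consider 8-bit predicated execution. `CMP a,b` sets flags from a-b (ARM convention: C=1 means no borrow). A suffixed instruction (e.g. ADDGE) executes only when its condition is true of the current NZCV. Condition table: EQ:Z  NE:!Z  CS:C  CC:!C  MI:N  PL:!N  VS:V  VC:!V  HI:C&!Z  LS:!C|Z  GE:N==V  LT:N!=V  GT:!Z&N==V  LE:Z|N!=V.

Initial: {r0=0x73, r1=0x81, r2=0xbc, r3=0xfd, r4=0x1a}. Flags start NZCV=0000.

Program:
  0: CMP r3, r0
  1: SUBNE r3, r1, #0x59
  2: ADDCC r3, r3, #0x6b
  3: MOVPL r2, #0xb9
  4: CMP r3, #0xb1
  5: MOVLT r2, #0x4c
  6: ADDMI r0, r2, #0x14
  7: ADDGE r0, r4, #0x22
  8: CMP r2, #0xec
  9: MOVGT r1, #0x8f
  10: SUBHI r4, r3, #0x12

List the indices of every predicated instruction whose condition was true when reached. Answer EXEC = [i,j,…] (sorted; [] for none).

EXEC = [1,7]

0: ✓ CMP  NZCV=1010
1: ✓ SUBNE  r3←0x28
2: · ADDCC
3: · MOVPL
4: ✓ CMP  NZCV=0000
5: · MOVLT
6: · ADDMI
7: ✓ ADDGE  r0←0x3c
8: ✓ CMP  NZCV=1000
9: · MOVGT
10: · SUBHI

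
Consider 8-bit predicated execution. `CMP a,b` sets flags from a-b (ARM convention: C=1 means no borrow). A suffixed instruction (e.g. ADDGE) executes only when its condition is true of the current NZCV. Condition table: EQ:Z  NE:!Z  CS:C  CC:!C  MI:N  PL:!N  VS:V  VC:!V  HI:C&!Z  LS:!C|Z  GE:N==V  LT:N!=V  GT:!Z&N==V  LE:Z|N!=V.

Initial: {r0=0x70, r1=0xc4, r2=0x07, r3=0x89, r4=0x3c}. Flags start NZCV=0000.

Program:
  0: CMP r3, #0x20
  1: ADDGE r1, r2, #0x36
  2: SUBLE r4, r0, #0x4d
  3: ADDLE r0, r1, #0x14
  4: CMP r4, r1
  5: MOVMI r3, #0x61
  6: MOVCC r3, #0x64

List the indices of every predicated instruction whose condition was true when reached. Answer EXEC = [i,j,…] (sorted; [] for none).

[0] flags=0011 → (cmp)
[1] flags=0011 GE?F → skip
[2] flags=0011 LE?T → r4=0x23
[3] flags=0011 LE?T → r0=0xd8
[4] flags=0000 → (cmp)
[5] flags=0000 MI?F → skip
[6] flags=0000 CC?T → r3=0x64

EXEC = [2,3,6]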